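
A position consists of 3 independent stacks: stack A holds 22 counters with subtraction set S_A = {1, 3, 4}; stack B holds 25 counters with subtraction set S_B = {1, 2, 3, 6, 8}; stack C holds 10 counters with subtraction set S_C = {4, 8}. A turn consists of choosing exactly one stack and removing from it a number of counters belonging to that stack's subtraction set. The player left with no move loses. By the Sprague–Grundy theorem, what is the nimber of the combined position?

Stack A, S = {1, 3, 4}:
G(0) = 0
G(1) = mex{0} = 1
G(2) = mex{1} = 0
G(3) = mex{0,0} = 1
G(4) = mex{1,1,0} = 2
G(5) = mex{2,0,1} = 3
G(6) = mex{3,1,0} = 2
G(7) = mex{2,2,1} = 0
G(8) = mex{0,3,2} = 1
G(9) = mex{1,2,3} = 0
G(10) = mex{0,0,2} = 1
G(11) = mex{1,1,0} = 2
G(12) = mex{2,0,1} = 3
G(13) = mex{3,1,0} = 2
G(14) = mex{2,2,1} = 0
G(15) = mex{0,3,2} = 1
G(16) = mex{1,2,3} = 0
G(17) = mex{0,0,2} = 1
G(18) = mex{1,1,0} = 2
G(19) = mex{2,0,1} = 3
G(20) = mex{3,1,0} = 2
G(21) = mex{2,2,1} = 0
G(22) = mex{0,3,2} = 1
G_A(22) = 1.
Stack B, S = {1, 2, 3, 6, 8}:
G(0) = 0
G(1) = mex{0} = 1
G(2) = mex{1,0} = 2
G(3) = mex{2,1,0} = 3
G(4) = mex{3,2,1} = 0
G(5) = mex{0,3,2} = 1
G(6) = mex{1,0,3,0} = 2
G(7) = mex{2,1,0,1} = 3
G(8) = mex{3,2,1,2,0} = 4
G(9) = mex{4,3,2,3,1} = 0
G(10) = mex{0,4,3,0,2} = 1
G(11) = mex{1,0,4,1,3} = 2
G(12) = mex{2,1,0,2,0} = 3
G(13) = mex{3,2,1,3,1} = 0
G(14) = mex{0,3,2,4,2} = 1
G(15) = mex{1,0,3,0,3} = 2
G(16) = mex{2,1,0,1,4} = 3
G(17) = mex{3,2,1,2,0} = 4
G(18) = mex{4,3,2,3,1} = 0
G(19) = mex{0,4,3,0,2} = 1
G(20) = mex{1,0,4,1,3} = 2
G(21) = mex{2,1,0,2,0} = 3
G(22) = mex{3,2,1,3,1} = 0
G(23) = mex{0,3,2,4,2} = 1
G(24) = mex{1,0,3,0,3} = 2
G(25) = mex{2,1,0,1,4} = 3
G_B(25) = 3.
Stack C, S = {4, 8}:
n :  0  1  2  3  4  5  6  7  8  9 10
G :  0  0  0  0  1  1  1  1  2  2  2
G_C(10) = 2.
Combined Grundy value = 1 ⊕ 3 ⊕ 2 = 0.

0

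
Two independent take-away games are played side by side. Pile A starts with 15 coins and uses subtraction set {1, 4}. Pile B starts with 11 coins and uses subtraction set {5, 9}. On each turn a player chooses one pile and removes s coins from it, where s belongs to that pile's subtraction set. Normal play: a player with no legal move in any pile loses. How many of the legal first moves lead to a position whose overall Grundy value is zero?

2

Pile A, S = {1, 4}:
n :  0  1  2  3  4  5  6  7  8  9 10 11 12 13 14 15
G :  0  1  0  1  2  0  1  0  1  2  0  1  0  1  2  0
G_A(15) = 0.
Pile B, S = {5, 9}:
G(0) = 0
G(1) = mex{} = 0
G(2) = mex{} = 0
G(3) = mex{} = 0
G(4) = mex{} = 0
G(5) = mex{0} = 1
G(6) = mex{0} = 1
G(7) = mex{0} = 1
G(8) = mex{0} = 1
G(9) = mex{0,0} = 1
G(10) = mex{1,0} = 2
G(11) = mex{1,0} = 2
G_B(11) = 2.
Combined Grundy value = 0 ⊕ 2 = 2.
A winning move leaves total XOR = 0, i.e. changes one component's Grundy value g to g ⊕ X where X is the current total.
Pile A: need g' = 0⊕2 = 2. Options: 15−1→G=2, 15−4→G=1. Hits: 1.
Pile B: need g' = 2⊕2 = 0. Options: 11−5→G=1, 11−9→G=0. Hits: 1.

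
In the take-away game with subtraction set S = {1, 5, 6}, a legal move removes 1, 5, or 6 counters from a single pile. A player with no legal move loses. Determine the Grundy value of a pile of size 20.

3

G(0) = 0
G(1) = mex{0} = 1
G(2) = mex{1} = 0
G(3) = mex{0} = 1
G(4) = mex{1} = 0
G(5) = mex{0,0} = 1
G(6) = mex{1,1,0} = 2
G(7) = mex{2,0,1} = 3
G(8) = mex{3,1,0} = 2
G(9) = mex{2,0,1} = 3
G(10) = mex{3,1,0} = 2
G(11) = mex{2,2,1} = 0
G(12) = mex{0,3,2} = 1
G(13) = mex{1,2,3} = 0
G(14) = mex{0,3,2} = 1
G(15) = mex{1,2,3} = 0
G(16) = mex{0,0,2} = 1
G(17) = mex{1,1,0} = 2
G(18) = mex{2,0,1} = 3
G(19) = mex{3,1,0} = 2
G(20) = mex{2,0,1} = 3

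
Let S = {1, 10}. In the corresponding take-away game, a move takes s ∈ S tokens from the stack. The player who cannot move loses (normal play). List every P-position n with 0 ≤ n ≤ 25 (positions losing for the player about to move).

G(0) = 0
G(1) = mex{0} = 1
G(2) = mex{1} = 0
G(3) = mex{0} = 1
G(4) = mex{1} = 0
G(5) = mex{0} = 1
G(6) = mex{1} = 0
G(7) = mex{0} = 1
G(8) = mex{1} = 0
G(9) = mex{0} = 1
G(10) = mex{1,0} = 2
G(11) = mex{2,1} = 0
G(12) = mex{0,0} = 1
G(13) = mex{1,1} = 0
G(14) = mex{0,0} = 1
G(15) = mex{1,1} = 0
G(16) = mex{0,0} = 1
G(17) = mex{1,1} = 0
G(18) = mex{0,0} = 1
G(19) = mex{1,1} = 0
G(20) = mex{0,2} = 1
G(21) = mex{1,0} = 2
G(22) = mex{2,1} = 0
G(23) = mex{0,0} = 1
G(24) = mex{1,1} = 0
G(25) = mex{0,0} = 1
P-positions are exactly the n with G(n) = 0.

0, 2, 4, 6, 8, 11, 13, 15, 17, 19, 22, 24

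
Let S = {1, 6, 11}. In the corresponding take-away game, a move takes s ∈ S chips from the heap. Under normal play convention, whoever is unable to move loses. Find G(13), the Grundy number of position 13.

n :  0  1  2  3  4  5  6  7  8  9 10 11 12 13
G :  0  1  0  1  0  1  2  0  1  0  1  2  0  1

1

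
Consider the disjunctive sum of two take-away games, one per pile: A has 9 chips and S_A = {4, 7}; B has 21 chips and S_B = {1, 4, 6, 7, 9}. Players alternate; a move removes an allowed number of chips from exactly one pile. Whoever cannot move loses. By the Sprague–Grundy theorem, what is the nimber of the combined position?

1

Pile A, S = {4, 7}:
G(0) = 0
G(1) = mex{} = 0
G(2) = mex{} = 0
G(3) = mex{} = 0
G(4) = mex{0} = 1
G(5) = mex{0} = 1
G(6) = mex{0} = 1
G(7) = mex{0,0} = 1
G(8) = mex{1,0} = 2
G(9) = mex{1,0} = 2
G_A(9) = 2.
Pile B, S = {1, 4, 6, 7, 9}:
G(0) = 0
G(1) = mex{0} = 1
G(2) = mex{1} = 0
G(3) = mex{0} = 1
G(4) = mex{1,0} = 2
G(5) = mex{2,1} = 0
G(6) = mex{0,0,0} = 1
G(7) = mex{1,1,1,0} = 2
G(8) = mex{2,2,0,1} = 3
G(9) = mex{3,0,1,0,0} = 2
G(10) = mex{2,1,2,1,1} = 0
G(11) = mex{0,2,0,2,0} = 1
G(12) = mex{1,3,1,0,1} = 2
G(13) = mex{2,2,2,1,2} = 0
G(14) = mex{0,0,3,2,0} = 1
G(15) = mex{1,1,2,3,1} = 0
G(16) = mex{0,2,0,2,2} = 1
G(17) = mex{1,0,1,0,3} = 2
G(18) = mex{2,1,2,1,2} = 0
G(19) = mex{0,0,0,2,0} = 1
G(20) = mex{1,1,1,0,1} = 2
G(21) = mex{2,2,0,1,2} = 3
G_B(21) = 3.
Combined Grundy value = 2 ⊕ 3 = 1.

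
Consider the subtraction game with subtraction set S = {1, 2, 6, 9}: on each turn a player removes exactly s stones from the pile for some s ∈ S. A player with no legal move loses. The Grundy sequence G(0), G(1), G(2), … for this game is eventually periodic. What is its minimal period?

n :  0  1  2  3  4  5  6  7  8  9 10 11 12 13 14 15 16 17
G :  0  1  2  0  1  2  3  0  1  2  0  1  2  3  0  1  2  0
G(n+7) = G(n) holds for n = 0,…,8 (a full window of length max(S) = 9), so the sequence is purely periodic with period 7.

7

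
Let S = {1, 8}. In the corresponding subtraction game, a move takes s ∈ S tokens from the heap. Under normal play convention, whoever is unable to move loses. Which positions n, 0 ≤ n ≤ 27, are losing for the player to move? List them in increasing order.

0, 2, 4, 6, 9, 11, 13, 15, 18, 20, 22, 24, 27

G(0) = 0
G(1) = mex{0} = 1
G(2) = mex{1} = 0
G(3) = mex{0} = 1
G(4) = mex{1} = 0
G(5) = mex{0} = 1
G(6) = mex{1} = 0
G(7) = mex{0} = 1
G(8) = mex{1,0} = 2
G(9) = mex{2,1} = 0
G(10) = mex{0,0} = 1
G(11) = mex{1,1} = 0
G(12) = mex{0,0} = 1
G(13) = mex{1,1} = 0
G(14) = mex{0,0} = 1
G(15) = mex{1,1} = 0
G(16) = mex{0,2} = 1
G(17) = mex{1,0} = 2
G(18) = mex{2,1} = 0
G(19) = mex{0,0} = 1
G(20) = mex{1,1} = 0
G(21) = mex{0,0} = 1
G(22) = mex{1,1} = 0
G(23) = mex{0,0} = 1
G(24) = mex{1,1} = 0
G(25) = mex{0,2} = 1
G(26) = mex{1,0} = 2
G(27) = mex{2,1} = 0
P-positions are exactly the n with G(n) = 0.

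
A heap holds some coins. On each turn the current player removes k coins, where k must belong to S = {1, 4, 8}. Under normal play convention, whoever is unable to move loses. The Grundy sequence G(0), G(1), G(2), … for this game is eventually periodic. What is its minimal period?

n :  0  1  2  3  4  5  6  7  8  9 10 11 12 13 14 15 16 17 18 19 20 21 22 23 24 25
G :  0  1  0  1  2  0  1  0  1  2  3  2  0  1  0  1  2  0  1  0  1  2  3  2  0  1
G(n+12) = G(n) holds for n = 0,…,7 (a full window of length max(S) = 8), so the sequence is purely periodic with period 12.

12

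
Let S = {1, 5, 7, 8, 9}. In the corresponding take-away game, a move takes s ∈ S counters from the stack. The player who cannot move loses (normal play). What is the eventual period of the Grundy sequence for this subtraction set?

16

n :  0  1  2  3  4  5  6  7  8  9 10 11 12 13 14 15 16 17 18 19 20 21 22 23 24 25 26 27 28 29 30 31 32 33
G :  0  1  0  1  0  1  0  1  2  3  2  3  2  3  2  3  0  1  0  1  0  1  0  1  2  3  2  3  2  3  2  3  0  1
G(n+16) = G(n) holds for n = 0,…,8 (a full window of length max(S) = 9), so the sequence is purely periodic with period 16.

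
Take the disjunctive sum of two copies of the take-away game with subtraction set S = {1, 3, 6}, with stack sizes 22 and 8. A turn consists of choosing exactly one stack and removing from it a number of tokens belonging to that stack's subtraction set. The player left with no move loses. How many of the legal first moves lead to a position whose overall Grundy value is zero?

1

All stacks use S = {1, 3, 6}:
G(0) = 0
G(1) = mex{0} = 1
G(2) = mex{1} = 0
G(3) = mex{0,0} = 1
G(4) = mex{1,1} = 0
G(5) = mex{0,0} = 1
G(6) = mex{1,1,0} = 2
G(7) = mex{2,0,1} = 3
G(8) = mex{3,1,0} = 2
G(9) = mex{2,2,1} = 0
G(10) = mex{0,3,0} = 1
G(11) = mex{1,2,1} = 0
G(12) = mex{0,0,2} = 1
G(13) = mex{1,1,3} = 0
G(14) = mex{0,0,2} = 1
G(15) = mex{1,1,0} = 2
G(16) = mex{2,0,1} = 3
G(17) = mex{3,1,0} = 2
G(18) = mex{2,2,1} = 0
G(19) = mex{0,3,0} = 1
G(20) = mex{1,2,1} = 0
G(21) = mex{0,0,2} = 1
G(22) = mex{1,1,3} = 0
Stack A: G(22) = 0.
Stack B: G(8) = 2.
Combined Grundy value = 0 ⊕ 2 = 2.
A winning move leaves total XOR = 0, i.e. changes one component's Grundy value g to g ⊕ X where X is the current total.
Stack A: need g' = 0⊕2 = 2. Options: 22−1→G=1, 22−3→G=1, 22−6→G=3. Hits: 0.
Stack B: need g' = 2⊕2 = 0. Options: 8−1→G=3, 8−3→G=1, 8−6→G=0. Hits: 1.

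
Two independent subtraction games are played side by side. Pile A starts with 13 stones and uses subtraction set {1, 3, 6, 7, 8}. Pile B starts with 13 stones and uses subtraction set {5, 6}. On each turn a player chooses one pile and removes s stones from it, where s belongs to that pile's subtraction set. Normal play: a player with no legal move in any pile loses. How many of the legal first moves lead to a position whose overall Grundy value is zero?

0

Pile A, S = {1, 3, 6, 7, 8}:
n :  0  1  2  3  4  5  6  7  8  9 10 11 12 13
G :  0  1  0  1  0  1  2  3  2  3  2  3  4  0
G_A(13) = 0.
Pile B, S = {5, 6}:
n :  0  1  2  3  4  5  6  7  8  9 10 11 12 13
G :  0  0  0  0  0  1  1  1  1  1  2  0  0  0
G_B(13) = 0.
Combined Grundy value = 0 ⊕ 0 = 0.
A winning move leaves total XOR = 0, i.e. changes one component's Grundy value g to g ⊕ X where X is the current total.
Pile A: target g' = 0⊕0 = 0, but every legal move changes the Grundy value (mex property), so 0 moves.
Pile B: target g' = 0⊕0 = 0, but every legal move changes the Grundy value (mex property), so 0 moves.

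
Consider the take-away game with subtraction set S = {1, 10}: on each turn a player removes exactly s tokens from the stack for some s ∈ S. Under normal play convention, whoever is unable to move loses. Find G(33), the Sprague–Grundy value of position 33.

G(0) = 0
G(1) = mex{0} = 1
G(2) = mex{1} = 0
G(3) = mex{0} = 1
G(4) = mex{1} = 0
G(5) = mex{0} = 1
G(6) = mex{1} = 0
G(7) = mex{0} = 1
G(8) = mex{1} = 0
G(9) = mex{0} = 1
G(10) = mex{1,0} = 2
G(11) = mex{2,1} = 0
G(12) = mex{0,0} = 1
G(13) = mex{1,1} = 0
G(14) = mex{0,0} = 1
G(15) = mex{1,1} = 0
G(16) = mex{0,0} = 1
G(17) = mex{1,1} = 0
G(18) = mex{0,0} = 1
G(19) = mex{1,1} = 0
G(20) = mex{0,2} = 1
G(21) = mex{1,0} = 2
G(22) = mex{2,1} = 0
G(23) = mex{0,0} = 1
G(24) = mex{1,1} = 0
G(25) = mex{0,0} = 1
G(26) = mex{1,1} = 0
G(27) = mex{0,0} = 1
G(28) = mex{1,1} = 0
G(29) = mex{0,0} = 1
G(30) = mex{1,1} = 0
G(31) = mex{0,2} = 1
G(32) = mex{1,0} = 2
G(33) = mex{2,1} = 0

0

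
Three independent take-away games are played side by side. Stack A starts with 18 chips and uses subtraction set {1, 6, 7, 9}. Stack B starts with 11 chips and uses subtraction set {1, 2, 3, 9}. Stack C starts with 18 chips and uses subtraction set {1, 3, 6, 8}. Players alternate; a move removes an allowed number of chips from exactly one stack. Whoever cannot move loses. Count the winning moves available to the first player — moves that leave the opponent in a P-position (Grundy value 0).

6

Stack A, S = {1, 6, 7, 9}:
n :  0  1  2  3  4  5  6  7  8  9 10 11 12 13 14 15 16 17 18
G :  0  1  0  1  0  1  2  3  2  3  2  3  0  1  0  1  0  1  2
G_A(18) = 2.
Stack B, S = {1, 2, 3, 9}:
G(0) = 0
G(1) = mex{0} = 1
G(2) = mex{1,0} = 2
G(3) = mex{2,1,0} = 3
G(4) = mex{3,2,1} = 0
G(5) = mex{0,3,2} = 1
G(6) = mex{1,0,3} = 2
G(7) = mex{2,1,0} = 3
G(8) = mex{3,2,1} = 0
G(9) = mex{0,3,2,0} = 1
G(10) = mex{1,0,3,1} = 2
G(11) = mex{2,1,0,2} = 3
G_B(11) = 3.
Stack C, S = {1, 3, 6, 8}:
n :  0  1  2  3  4  5  6  7  8  9 10 11 12 13 14 15 16 17 18
G :  0  1  0  1  0  1  2  3  2  0  1  0  1  0  1  2  3  2  0
G_C(18) = 0.
Combined Grundy value = 2 ⊕ 3 ⊕ 0 = 1.
A winning move leaves total XOR = 0, i.e. changes one component's Grundy value g to g ⊕ X where X is the current total.
Stack A: need g' = 2⊕1 = 3. Options: 18−1→G=1, 18−6→G=0, 18−7→G=3, 18−9→G=3. Hits: 2.
Stack B: need g' = 3⊕1 = 2. Options: 11−1→G=2, 11−2→G=1, 11−3→G=0, 11−9→G=2. Hits: 2.
Stack C: need g' = 0⊕1 = 1. Options: 18−1→G=2, 18−3→G=2, 18−6→G=1, 18−8→G=1. Hits: 2.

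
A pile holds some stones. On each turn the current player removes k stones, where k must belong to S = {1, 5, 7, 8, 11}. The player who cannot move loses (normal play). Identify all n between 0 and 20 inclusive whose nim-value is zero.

G(0) = 0
G(1) = mex{0} = 1
G(2) = mex{1} = 0
G(3) = mex{0} = 1
G(4) = mex{1} = 0
G(5) = mex{0,0} = 1
G(6) = mex{1,1} = 0
G(7) = mex{0,0,0} = 1
G(8) = mex{1,1,1,0} = 2
G(9) = mex{2,0,0,1} = 3
G(10) = mex{3,1,1,0} = 2
G(11) = mex{2,0,0,1,0} = 3
G(12) = mex{3,1,1,0,1} = 2
G(13) = mex{2,2,0,1,0} = 3
G(14) = mex{3,3,1,0,1} = 2
G(15) = mex{2,2,2,1,0} = 3
G(16) = mex{3,3,3,2,1} = 0
G(17) = mex{0,2,2,3,0} = 1
G(18) = mex{1,3,3,2,1} = 0
G(19) = mex{0,2,2,3,2} = 1
G(20) = mex{1,3,3,2,3} = 0
P-positions are exactly the n with G(n) = 0.

0, 2, 4, 6, 16, 18, 20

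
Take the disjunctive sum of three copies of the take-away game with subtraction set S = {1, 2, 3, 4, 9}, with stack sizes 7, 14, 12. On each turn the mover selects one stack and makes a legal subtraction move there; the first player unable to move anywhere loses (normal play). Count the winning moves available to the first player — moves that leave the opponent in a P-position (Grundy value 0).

All stacks use S = {1, 2, 3, 4, 9}:
G(0) = 0
G(1) = mex{0} = 1
G(2) = mex{1,0} = 2
G(3) = mex{2,1,0} = 3
G(4) = mex{3,2,1,0} = 4
G(5) = mex{4,3,2,1} = 0
G(6) = mex{0,4,3,2} = 1
G(7) = mex{1,0,4,3} = 2
G(8) = mex{2,1,0,4} = 3
G(9) = mex{3,2,1,0,0} = 4
G(10) = mex{4,3,2,1,1} = 0
G(11) = mex{0,4,3,2,2} = 1
G(12) = mex{1,0,4,3,3} = 2
G(13) = mex{2,1,0,4,4} = 3
G(14) = mex{3,2,1,0,0} = 4
Stack A: G(7) = 2.
Stack B: G(14) = 4.
Stack C: G(12) = 2.
Combined Grundy value = 2 ⊕ 4 ⊕ 2 = 4.
A winning move leaves total XOR = 0, i.e. changes one component's Grundy value g to g ⊕ X where X is the current total.
Stack A: need g' = 2⊕4 = 6. Options: 7−1→G=1, 7−2→G=0, 7−3→G=4, 7−4→G=3. Hits: 0.
Stack B: need g' = 4⊕4 = 0. Options: 14−1→G=3, 14−2→G=2, 14−3→G=1, 14−4→G=0, 14−9→G=0. Hits: 2.
Stack C: need g' = 2⊕4 = 6. Options: 12−1→G=1, 12−2→G=0, 12−3→G=4, 12−4→G=3, 12−9→G=3. Hits: 0.

2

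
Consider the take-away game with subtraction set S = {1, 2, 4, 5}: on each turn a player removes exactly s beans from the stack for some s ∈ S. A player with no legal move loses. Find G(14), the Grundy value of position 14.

2

n :  0  1  2  3  4  5  6  7  8  9 10 11 12 13 14
G :  0  1  2  0  1  2  0  1  2  0  1  2  0  1  2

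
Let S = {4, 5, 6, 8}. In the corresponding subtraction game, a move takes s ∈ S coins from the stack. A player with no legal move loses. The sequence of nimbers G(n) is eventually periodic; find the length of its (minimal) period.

12

n :  0  1  2  3  4  5  6  7  8  9 10 11 12 13 14 15 16 17 18 19 20 21 22 23 24 25
G :  0  0  0  0  1  1  1  1  2  2  2  2  0  0  0  0  1  1  1  1  2  2  2  2  0  0
G(n+12) = G(n) holds for n = 0,…,7 (a full window of length max(S) = 8), so the sequence is purely periodic with period 12.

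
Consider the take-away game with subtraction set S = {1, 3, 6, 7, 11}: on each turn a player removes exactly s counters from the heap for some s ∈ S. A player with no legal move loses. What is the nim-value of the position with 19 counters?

3

n :  0  1  2  3  4  5  6  7  8  9 10 11 12 13 14 15 16 17 18 19
G :  0  1  0  1  0  1  2  3  2  3  2  3  0  1  0  1  0  1  2  3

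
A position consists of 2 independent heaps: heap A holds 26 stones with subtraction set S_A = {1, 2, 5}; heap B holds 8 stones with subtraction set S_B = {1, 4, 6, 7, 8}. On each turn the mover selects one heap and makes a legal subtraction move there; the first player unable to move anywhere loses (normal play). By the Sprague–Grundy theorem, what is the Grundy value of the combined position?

1

Heap A, S = {1, 2, 5}:
G(0) = 0
G(1) = mex{0} = 1
G(2) = mex{1,0} = 2
G(3) = mex{2,1} = 0
G(4) = mex{0,2} = 1
G(5) = mex{1,0,0} = 2
G(6) = mex{2,1,1} = 0
G(7) = mex{0,2,2} = 1
G(8) = mex{1,0,0} = 2
G(9) = mex{2,1,1} = 0
G(10) = mex{0,2,2} = 1
G(11) = mex{1,0,0} = 2
G(12) = mex{2,1,1} = 0
G(13) = mex{0,2,2} = 1
G(14) = mex{1,0,0} = 2
G(15) = mex{2,1,1} = 0
G(16) = mex{0,2,2} = 1
G(17) = mex{1,0,0} = 2
G(18) = mex{2,1,1} = 0
G(19) = mex{0,2,2} = 1
G(20) = mex{1,0,0} = 2
G(21) = mex{2,1,1} = 0
G(22) = mex{0,2,2} = 1
G(23) = mex{1,0,0} = 2
G(24) = mex{2,1,1} = 0
G(25) = mex{0,2,2} = 1
G(26) = mex{1,0,0} = 2
G_A(26) = 2.
Heap B, S = {1, 4, 6, 7, 8}:
G(0) = 0
G(1) = mex{0} = 1
G(2) = mex{1} = 0
G(3) = mex{0} = 1
G(4) = mex{1,0} = 2
G(5) = mex{2,1} = 0
G(6) = mex{0,0,0} = 1
G(7) = mex{1,1,1,0} = 2
G(8) = mex{2,2,0,1,0} = 3
G_B(8) = 3.
Combined Grundy value = 2 ⊕ 3 = 1.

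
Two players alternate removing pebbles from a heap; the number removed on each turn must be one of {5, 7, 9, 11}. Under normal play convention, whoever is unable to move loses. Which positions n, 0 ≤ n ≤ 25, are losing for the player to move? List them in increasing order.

0, 1, 2, 3, 4, 16, 17, 18, 19, 20

G(0) = 0
G(1) = mex{} = 0
G(2) = mex{} = 0
G(3) = mex{} = 0
G(4) = mex{} = 0
G(5) = mex{0} = 1
G(6) = mex{0} = 1
G(7) = mex{0,0} = 1
G(8) = mex{0,0} = 1
G(9) = mex{0,0,0} = 1
G(10) = mex{1,0,0} = 2
G(11) = mex{1,0,0,0} = 2
G(12) = mex{1,1,0,0} = 2
G(13) = mex{1,1,0,0} = 2
G(14) = mex{1,1,1,0} = 2
G(15) = mex{2,1,1,0} = 3
G(16) = mex{2,1,1,1} = 0
G(17) = mex{2,2,1,1} = 0
G(18) = mex{2,2,1,1} = 0
G(19) = mex{2,2,2,1} = 0
G(20) = mex{3,2,2,1} = 0
G(21) = mex{0,2,2,2} = 1
G(22) = mex{0,3,2,2} = 1
G(23) = mex{0,0,2,2} = 1
G(24) = mex{0,0,3,2} = 1
G(25) = mex{0,0,0,2} = 1
P-positions are exactly the n with G(n) = 0.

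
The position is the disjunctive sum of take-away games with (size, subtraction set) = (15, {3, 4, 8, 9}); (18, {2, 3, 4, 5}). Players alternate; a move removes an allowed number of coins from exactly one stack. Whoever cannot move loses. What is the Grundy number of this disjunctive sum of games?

Stack A, S = {3, 4, 8, 9}:
n :  0  1  2  3  4  5  6  7  8  9 10 11 12 13 14 15
G :  0  0  0  1  1  1  2  0  2  3  1  3  0  0  0  1
G_A(15) = 1.
Stack B, S = {2, 3, 4, 5}:
n :  0  1  2  3  4  5  6  7  8  9 10 11 12 13 14 15 16 17 18
G :  0  0  1  1  2  2  3  0  0  1  1  2  2  3  0  0  1  1  2
G_B(18) = 2.
Combined Grundy value = 1 ⊕ 2 = 3.

3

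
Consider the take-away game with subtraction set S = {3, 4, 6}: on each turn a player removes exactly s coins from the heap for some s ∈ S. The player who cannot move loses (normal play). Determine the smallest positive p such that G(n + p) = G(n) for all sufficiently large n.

9

G(0) = 0
G(1) = mex{} = 0
G(2) = mex{} = 0
G(3) = mex{0} = 1
G(4) = mex{0,0} = 1
G(5) = mex{0,0} = 1
G(6) = mex{1,0,0} = 2
G(7) = mex{1,1,0} = 2
G(8) = mex{1,1,0} = 2
G(9) = mex{2,1,1} = 0
G(10) = mex{2,2,1} = 0
G(11) = mex{2,2,1} = 0
G(12) = mex{0,2,2} = 1
G(13) = mex{0,0,2} = 1
G(14) = mex{0,0,2} = 1
G(15) = mex{1,0,0} = 2
G(16) = mex{1,1,0} = 2
G(17) = mex{1,1,0} = 2
G(18) = mex{2,1,1} = 0
G(19) = mex{2,2,1} = 0
G(n+9) = G(n) holds for n = 0,…,5 (a full window of length max(S) = 6), so the sequence is purely periodic with period 9.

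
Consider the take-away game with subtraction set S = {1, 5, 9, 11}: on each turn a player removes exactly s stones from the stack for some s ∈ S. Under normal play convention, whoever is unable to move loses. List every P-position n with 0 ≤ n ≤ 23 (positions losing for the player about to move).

0, 2, 4, 6, 8, 10, 12, 14, 16, 18, 20, 22

G(0) = 0
G(1) = mex{0} = 1
G(2) = mex{1} = 0
G(3) = mex{0} = 1
G(4) = mex{1} = 0
G(5) = mex{0,0} = 1
G(6) = mex{1,1} = 0
G(7) = mex{0,0} = 1
G(8) = mex{1,1} = 0
G(9) = mex{0,0,0} = 1
G(10) = mex{1,1,1} = 0
G(11) = mex{0,0,0,0} = 1
G(12) = mex{1,1,1,1} = 0
G(13) = mex{0,0,0,0} = 1
G(14) = mex{1,1,1,1} = 0
G(15) = mex{0,0,0,0} = 1
G(16) = mex{1,1,1,1} = 0
G(17) = mex{0,0,0,0} = 1
G(18) = mex{1,1,1,1} = 0
G(19) = mex{0,0,0,0} = 1
G(20) = mex{1,1,1,1} = 0
G(21) = mex{0,0,0,0} = 1
G(22) = mex{1,1,1,1} = 0
G(23) = mex{0,0,0,0} = 1
P-positions are exactly the n with G(n) = 0.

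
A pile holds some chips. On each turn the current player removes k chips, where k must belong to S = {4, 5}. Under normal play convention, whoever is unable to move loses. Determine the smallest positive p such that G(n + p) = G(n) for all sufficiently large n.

G(0) = 0
G(1) = mex{} = 0
G(2) = mex{} = 0
G(3) = mex{} = 0
G(4) = mex{0} = 1
G(5) = mex{0,0} = 1
G(6) = mex{0,0} = 1
G(7) = mex{0,0} = 1
G(8) = mex{1,0} = 2
G(9) = mex{1,1} = 0
G(10) = mex{1,1} = 0
G(11) = mex{1,1} = 0
G(12) = mex{2,1} = 0
G(13) = mex{0,2} = 1
G(14) = mex{0,0} = 1
G(15) = mex{0,0} = 1
G(16) = mex{0,0} = 1
G(17) = mex{1,0} = 2
G(18) = mex{1,1} = 0
G(19) = mex{1,1} = 0
G(n+9) = G(n) holds for n = 0,…,4 (a full window of length max(S) = 5), so the sequence is purely periodic with period 9.

9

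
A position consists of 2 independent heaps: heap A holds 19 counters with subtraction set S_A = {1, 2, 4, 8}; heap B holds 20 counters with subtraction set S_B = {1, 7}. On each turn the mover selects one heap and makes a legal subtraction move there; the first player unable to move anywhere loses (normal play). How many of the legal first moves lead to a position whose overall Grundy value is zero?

4

Heap A, S = {1, 2, 4, 8}:
n :  0  1  2  3  4  5  6  7  8  9 10 11 12 13 14 15 16 17 18 19
G :  0  1  2  0  1  2  0  1  2  0  1  2  0  1  2  0  1  2  0  1
G_A(19) = 1.
Heap B, S = {1, 7}:
n :  0  1  2  3  4  5  6  7  8  9 10 11 12 13 14 15 16 17 18 19 20
G :  0  1  0  1  0  1  0  1  0  1  0  1  0  1  0  1  0  1  0  1  0
G_B(20) = 0.
Combined Grundy value = 1 ⊕ 0 = 1.
A winning move leaves total XOR = 0, i.e. changes one component's Grundy value g to g ⊕ X where X is the current total.
Heap A: need g' = 1⊕1 = 0. Options: 19−1→G=0, 19−2→G=2, 19−4→G=0, 19−8→G=2. Hits: 2.
Heap B: need g' = 0⊕1 = 1. Options: 20−1→G=1, 20−7→G=1. Hits: 2.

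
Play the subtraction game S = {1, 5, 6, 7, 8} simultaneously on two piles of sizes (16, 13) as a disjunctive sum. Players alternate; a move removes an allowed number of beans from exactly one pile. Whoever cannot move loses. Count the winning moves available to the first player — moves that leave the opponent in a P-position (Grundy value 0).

All piles use S = {1, 5, 6, 7, 8}:
G(0) = 0
G(1) = mex{0} = 1
G(2) = mex{1} = 0
G(3) = mex{0} = 1
G(4) = mex{1} = 0
G(5) = mex{0,0} = 1
G(6) = mex{1,1,0} = 2
G(7) = mex{2,0,1,0} = 3
G(8) = mex{3,1,0,1,0} = 2
G(9) = mex{2,0,1,0,1} = 3
G(10) = mex{3,1,0,1,0} = 2
G(11) = mex{2,2,1,0,1} = 3
G(12) = mex{3,3,2,1,0} = 4
G(13) = mex{4,2,3,2,1} = 0
G(14) = mex{0,3,2,3,2} = 1
G(15) = mex{1,2,3,2,3} = 0
G(16) = mex{0,3,2,3,2} = 1
Pile A: G(16) = 1.
Pile B: G(13) = 0.
Combined Grundy value = 1 ⊕ 0 = 1.
A winning move leaves total XOR = 0, i.e. changes one component's Grundy value g to g ⊕ X where X is the current total.
Pile A: need g' = 1⊕1 = 0. Options: 16−1→G=0, 16−5→G=3, 16−6→G=2, 16−7→G=3, 16−8→G=2. Hits: 1.
Pile B: need g' = 0⊕1 = 1. Options: 13−1→G=4, 13−5→G=2, 13−6→G=3, 13−7→G=2, 13−8→G=1. Hits: 1.

2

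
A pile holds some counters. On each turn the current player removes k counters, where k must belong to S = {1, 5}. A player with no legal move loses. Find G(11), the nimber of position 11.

1

n :  0  1  2  3  4  5  6  7  8  9 10 11
G :  0  1  0  1  0  1  0  1  0  1  0  1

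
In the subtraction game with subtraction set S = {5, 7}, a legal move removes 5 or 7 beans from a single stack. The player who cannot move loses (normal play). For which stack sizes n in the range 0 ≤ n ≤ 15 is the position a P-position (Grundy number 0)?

0, 1, 2, 3, 4, 12, 13, 14, 15

G(0) = 0
G(1) = mex{} = 0
G(2) = mex{} = 0
G(3) = mex{} = 0
G(4) = mex{} = 0
G(5) = mex{0} = 1
G(6) = mex{0} = 1
G(7) = mex{0,0} = 1
G(8) = mex{0,0} = 1
G(9) = mex{0,0} = 1
G(10) = mex{1,0} = 2
G(11) = mex{1,0} = 2
G(12) = mex{1,1} = 0
G(13) = mex{1,1} = 0
G(14) = mex{1,1} = 0
G(15) = mex{2,1} = 0
P-positions are exactly the n with G(n) = 0.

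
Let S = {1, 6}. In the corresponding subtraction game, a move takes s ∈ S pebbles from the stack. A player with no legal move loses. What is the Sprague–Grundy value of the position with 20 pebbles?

2

n :  0  1  2  3  4  5  6  7  8  9 10 11 12 13 14 15 16 17 18 19 20
G :  0  1  0  1  0  1  2  0  1  0  1  0  1  2  0  1  0  1  0  1  2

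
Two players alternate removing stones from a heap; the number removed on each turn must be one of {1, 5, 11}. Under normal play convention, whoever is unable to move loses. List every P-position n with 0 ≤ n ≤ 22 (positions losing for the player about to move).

G(0) = 0
G(1) = mex{0} = 1
G(2) = mex{1} = 0
G(3) = mex{0} = 1
G(4) = mex{1} = 0
G(5) = mex{0,0} = 1
G(6) = mex{1,1} = 0
G(7) = mex{0,0} = 1
G(8) = mex{1,1} = 0
G(9) = mex{0,0} = 1
G(10) = mex{1,1} = 0
G(11) = mex{0,0,0} = 1
G(12) = mex{1,1,1} = 0
G(13) = mex{0,0,0} = 1
G(14) = mex{1,1,1} = 0
G(15) = mex{0,0,0} = 1
G(16) = mex{1,1,1} = 0
G(17) = mex{0,0,0} = 1
G(18) = mex{1,1,1} = 0
G(19) = mex{0,0,0} = 1
G(20) = mex{1,1,1} = 0
G(21) = mex{0,0,0} = 1
G(22) = mex{1,1,1} = 0
P-positions are exactly the n with G(n) = 0.

0, 2, 4, 6, 8, 10, 12, 14, 16, 18, 20, 22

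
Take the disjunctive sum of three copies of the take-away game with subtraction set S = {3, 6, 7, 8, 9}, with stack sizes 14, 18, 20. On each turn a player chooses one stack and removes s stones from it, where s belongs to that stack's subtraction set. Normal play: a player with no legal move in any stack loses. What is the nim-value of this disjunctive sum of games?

0

All stacks use S = {3, 6, 7, 8, 9}:
n :  0  1  2  3  4  5  6  7  8  9 10 11 12 13 14 15 16 17 18 19 20
G :  0  0  0  1  1  1  2  2  2  3  3  3  0  0  0  1  1  1  2  2  2
Stack A: G(14) = 0.
Stack B: G(18) = 2.
Stack C: G(20) = 2.
Combined Grundy value = 0 ⊕ 2 ⊕ 2 = 0.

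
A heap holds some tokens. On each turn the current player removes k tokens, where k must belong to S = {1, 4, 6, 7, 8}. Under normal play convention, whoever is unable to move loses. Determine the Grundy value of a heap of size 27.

3

n :  0  1  2  3  4  5  6  7  8  9 10 11 12 13 14 15 16 17 18 19 20 21 22 23 24 25 26 27
G :  0  1  0  1  2  0  1  2  3  2  3  4  5  3  0  1  0  1  2  0  1  2  3  2  3  4  5  3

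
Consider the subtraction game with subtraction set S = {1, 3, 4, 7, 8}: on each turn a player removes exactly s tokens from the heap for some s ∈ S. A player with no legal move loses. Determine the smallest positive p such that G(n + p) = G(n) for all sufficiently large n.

11

n :  0  1  2  3  4  5  6  7  8  9 10 11 12 13 14 15 16 17 18 19 20 21 22 23
G :  0  1  0  1  2  3  2  3  4  5  4  0  1  0  1  2  3  2  3  4  5  4  0  1
G(n+11) = G(n) holds for n = 0,…,7 (a full window of length max(S) = 8), so the sequence is purely periodic with period 11.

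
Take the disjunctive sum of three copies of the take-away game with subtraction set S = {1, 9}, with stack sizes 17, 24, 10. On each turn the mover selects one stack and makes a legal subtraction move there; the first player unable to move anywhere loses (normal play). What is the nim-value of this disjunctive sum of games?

1

All stacks use S = {1, 9}:
G(0) = 0
G(1) = mex{0} = 1
G(2) = mex{1} = 0
G(3) = mex{0} = 1
G(4) = mex{1} = 0
G(5) = mex{0} = 1
G(6) = mex{1} = 0
G(7) = mex{0} = 1
G(8) = mex{1} = 0
G(9) = mex{0,0} = 1
G(10) = mex{1,1} = 0
G(11) = mex{0,0} = 1
G(12) = mex{1,1} = 0
G(13) = mex{0,0} = 1
G(14) = mex{1,1} = 0
G(15) = mex{0,0} = 1
G(16) = mex{1,1} = 0
G(17) = mex{0,0} = 1
G(18) = mex{1,1} = 0
G(19) = mex{0,0} = 1
G(20) = mex{1,1} = 0
G(21) = mex{0,0} = 1
G(22) = mex{1,1} = 0
G(23) = mex{0,0} = 1
G(24) = mex{1,1} = 0
Stack A: G(17) = 1.
Stack B: G(24) = 0.
Stack C: G(10) = 0.
Combined Grundy value = 1 ⊕ 0 ⊕ 0 = 1.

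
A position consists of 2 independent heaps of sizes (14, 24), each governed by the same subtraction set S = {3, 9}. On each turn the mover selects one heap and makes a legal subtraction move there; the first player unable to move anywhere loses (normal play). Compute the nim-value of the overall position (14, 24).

0

All heaps use S = {3, 9}:
n :  0  1  2  3  4  5  6  7  8  9 10 11 12 13 14 15 16 17 18 19 20 21 22 23 24
G :  0  0  0  1  1  1  0  0  0  1  1  1  0  0  0  1  1  1  0  0  0  1  1  1  0
Heap A: G(14) = 0.
Heap B: G(24) = 0.
Combined Grundy value = 0 ⊕ 0 = 0.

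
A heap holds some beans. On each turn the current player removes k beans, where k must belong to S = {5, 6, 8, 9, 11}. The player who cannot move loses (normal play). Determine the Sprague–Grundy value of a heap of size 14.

2

G(0) = 0
G(1) = mex{} = 0
G(2) = mex{} = 0
G(3) = mex{} = 0
G(4) = mex{} = 0
G(5) = mex{0} = 1
G(6) = mex{0,0} = 1
G(7) = mex{0,0} = 1
G(8) = mex{0,0,0} = 1
G(9) = mex{0,0,0,0} = 1
G(10) = mex{1,0,0,0} = 2
G(11) = mex{1,1,0,0,0} = 2
G(12) = mex{1,1,0,0,0} = 2
G(13) = mex{1,1,1,0,0} = 2
G(14) = mex{1,1,1,1,0} = 2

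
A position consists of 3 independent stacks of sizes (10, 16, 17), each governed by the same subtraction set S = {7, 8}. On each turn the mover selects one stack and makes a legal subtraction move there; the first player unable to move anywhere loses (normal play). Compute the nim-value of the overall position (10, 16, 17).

1

All stacks use S = {7, 8}:
G(0) = 0
G(1) = mex{} = 0
G(2) = mex{} = 0
G(3) = mex{} = 0
G(4) = mex{} = 0
G(5) = mex{} = 0
G(6) = mex{} = 0
G(7) = mex{0} = 1
G(8) = mex{0,0} = 1
G(9) = mex{0,0} = 1
G(10) = mex{0,0} = 1
G(11) = mex{0,0} = 1
G(12) = mex{0,0} = 1
G(13) = mex{0,0} = 1
G(14) = mex{1,0} = 2
G(15) = mex{1,1} = 0
G(16) = mex{1,1} = 0
G(17) = mex{1,1} = 0
Stack A: G(10) = 1.
Stack B: G(16) = 0.
Stack C: G(17) = 0.
Combined Grundy value = 1 ⊕ 0 ⊕ 0 = 1.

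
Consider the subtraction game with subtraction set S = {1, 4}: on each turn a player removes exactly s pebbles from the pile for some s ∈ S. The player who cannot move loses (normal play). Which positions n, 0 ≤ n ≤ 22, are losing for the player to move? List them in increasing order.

0, 2, 5, 7, 10, 12, 15, 17, 20, 22

n :  0  1  2  3  4  5  6  7  8  9 10 11 12 13 14 15 16 17 18 19 20 21 22
G :  0  1  0  1  2  0  1  0  1  2  0  1  0  1  2  0  1  0  1  2  0  1  0
P-positions are exactly the n with G(n) = 0.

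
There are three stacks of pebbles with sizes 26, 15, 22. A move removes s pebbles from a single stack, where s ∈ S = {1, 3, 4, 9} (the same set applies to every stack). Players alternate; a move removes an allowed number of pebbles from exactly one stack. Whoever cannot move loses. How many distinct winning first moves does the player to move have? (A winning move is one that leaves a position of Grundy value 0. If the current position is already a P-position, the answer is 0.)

All stacks use S = {1, 3, 4, 9}:
G(0) = 0
G(1) = mex{0} = 1
G(2) = mex{1} = 0
G(3) = mex{0,0} = 1
G(4) = mex{1,1,0} = 2
G(5) = mex{2,0,1} = 3
G(6) = mex{3,1,0} = 2
G(7) = mex{2,2,1} = 0
G(8) = mex{0,3,2} = 1
G(9) = mex{1,2,3,0} = 4
G(10) = mex{4,0,2,1} = 3
G(11) = mex{3,1,0,0} = 2
G(12) = mex{2,4,1,1} = 0
G(13) = mex{0,3,4,2} = 1
G(14) = mex{1,2,3,3} = 0
G(15) = mex{0,0,2,2} = 1
G(16) = mex{1,1,0,0} = 2
G(17) = mex{2,0,1,1} = 3
G(18) = mex{3,1,0,4} = 2
G(19) = mex{2,2,1,3} = 0
G(20) = mex{0,3,2,2} = 1
G(21) = mex{1,2,3,0} = 4
G(22) = mex{4,0,2,1} = 3
G(23) = mex{3,1,0,0} = 2
G(24) = mex{2,4,1,1} = 0
G(25) = mex{0,3,4,2} = 1
G(26) = mex{1,2,3,3} = 0
Stack A: G(26) = 0.
Stack B: G(15) = 1.
Stack C: G(22) = 3.
Combined Grundy value = 0 ⊕ 1 ⊕ 3 = 2.
A winning move leaves total XOR = 0, i.e. changes one component's Grundy value g to g ⊕ X where X is the current total.
Stack A: need g' = 0⊕2 = 2. Options: 26−1→G=1, 26−3→G=2, 26−4→G=3, 26−9→G=3. Hits: 1.
Stack B: need g' = 1⊕2 = 3. Options: 15−1→G=0, 15−3→G=0, 15−4→G=2, 15−9→G=2. Hits: 0.
Stack C: need g' = 3⊕2 = 1. Options: 22−1→G=4, 22−3→G=0, 22−4→G=2, 22−9→G=1. Hits: 1.

2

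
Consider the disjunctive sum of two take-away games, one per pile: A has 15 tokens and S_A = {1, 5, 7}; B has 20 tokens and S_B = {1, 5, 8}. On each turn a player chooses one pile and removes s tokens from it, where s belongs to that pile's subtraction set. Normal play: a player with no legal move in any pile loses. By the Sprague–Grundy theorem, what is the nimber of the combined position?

Pile A, S = {1, 5, 7}:
G(0) = 0
G(1) = mex{0} = 1
G(2) = mex{1} = 0
G(3) = mex{0} = 1
G(4) = mex{1} = 0
G(5) = mex{0,0} = 1
G(6) = mex{1,1} = 0
G(7) = mex{0,0,0} = 1
G(8) = mex{1,1,1} = 0
G(9) = mex{0,0,0} = 1
G(10) = mex{1,1,1} = 0
G(11) = mex{0,0,0} = 1
G(12) = mex{1,1,1} = 0
G(13) = mex{0,0,0} = 1
G(14) = mex{1,1,1} = 0
G(15) = mex{0,0,0} = 1
G_A(15) = 1.
Pile B, S = {1, 5, 8}:
G(0) = 0
G(1) = mex{0} = 1
G(2) = mex{1} = 0
G(3) = mex{0} = 1
G(4) = mex{1} = 0
G(5) = mex{0,0} = 1
G(6) = mex{1,1} = 0
G(7) = mex{0,0} = 1
G(8) = mex{1,1,0} = 2
G(9) = mex{2,0,1} = 3
G(10) = mex{3,1,0} = 2
G(11) = mex{2,0,1} = 3
G(12) = mex{3,1,0} = 2
G(13) = mex{2,2,1} = 0
G(14) = mex{0,3,0} = 1
G(15) = mex{1,2,1} = 0
G(16) = mex{0,3,2} = 1
G(17) = mex{1,2,3} = 0
G(18) = mex{0,0,2} = 1
G(19) = mex{1,1,3} = 0
G(20) = mex{0,0,2} = 1
G_B(20) = 1.
Combined Grundy value = 1 ⊕ 1 = 0.

0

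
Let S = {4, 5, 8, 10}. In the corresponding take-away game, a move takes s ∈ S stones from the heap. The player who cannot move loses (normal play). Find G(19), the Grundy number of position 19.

G(0) = 0
G(1) = mex{} = 0
G(2) = mex{} = 0
G(3) = mex{} = 0
G(4) = mex{0} = 1
G(5) = mex{0,0} = 1
G(6) = mex{0,0} = 1
G(7) = mex{0,0} = 1
G(8) = mex{1,0,0} = 2
G(9) = mex{1,1,0} = 2
G(10) = mex{1,1,0,0} = 2
G(11) = mex{1,1,0,0} = 2
G(12) = mex{2,1,1,0} = 3
G(13) = mex{2,2,1,0} = 3
G(14) = mex{2,2,1,1} = 0
G(15) = mex{2,2,1,1} = 0
G(16) = mex{3,2,2,1} = 0
G(17) = mex{3,3,2,1} = 0
G(18) = mex{0,3,2,2} = 1
G(19) = mex{0,0,2,2} = 1

1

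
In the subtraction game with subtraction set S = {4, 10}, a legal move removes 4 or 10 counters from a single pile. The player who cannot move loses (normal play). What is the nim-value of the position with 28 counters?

0

n :  0  1  2  3  4  5  6  7  8  9 10 11 12 13 14 15 16 17 18 19 20 21 22 23 24 25 26 27 28
G :  0  0  0  0  1  1  1  1  0  0  2  2  1  1  0  0  0  0  1  1  1  1  0  0  2  2  1  1  0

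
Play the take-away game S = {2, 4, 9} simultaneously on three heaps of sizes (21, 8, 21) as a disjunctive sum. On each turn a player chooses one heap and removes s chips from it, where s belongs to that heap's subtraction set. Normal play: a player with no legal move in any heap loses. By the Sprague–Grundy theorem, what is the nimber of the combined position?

All heaps use S = {2, 4, 9}:
n :  0  1  2  3  4  5  6  7  8  9 10 11 12 13 14 15 16 17 18 19 20 21
G :  0  0  1  1  2  2  0  0  1  1  2  2  0  0  1  1  2  2  0  0  1  1
Heap A: G(21) = 1.
Heap B: G(8) = 1.
Heap C: G(21) = 1.
Combined Grundy value = 1 ⊕ 1 ⊕ 1 = 1.

1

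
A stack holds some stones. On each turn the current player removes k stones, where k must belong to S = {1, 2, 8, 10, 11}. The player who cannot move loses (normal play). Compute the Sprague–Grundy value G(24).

0

n :  0  1  2  3  4  5  6  7  8  9 10 11 12 13 14 15 16 17 18 19 20 21 22 23 24
G :  0  1  2  0  1  2  0  1  2  0  1  2  0  1  2  0  1  2  0  1  2  0  1  2  0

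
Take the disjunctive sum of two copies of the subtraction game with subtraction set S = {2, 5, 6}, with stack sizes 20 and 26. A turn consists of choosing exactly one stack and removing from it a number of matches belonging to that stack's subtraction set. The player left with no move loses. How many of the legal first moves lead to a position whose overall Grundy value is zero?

2

All stacks use S = {2, 5, 6}:
G(0) = 0
G(1) = mex{} = 0
G(2) = mex{0} = 1
G(3) = mex{0} = 1
G(4) = mex{1} = 0
G(5) = mex{1,0} = 2
G(6) = mex{0,0,0} = 1
G(7) = mex{2,1,0} = 3
G(8) = mex{1,1,1} = 0
G(9) = mex{3,0,1} = 2
G(10) = mex{0,2,0} = 1
G(11) = mex{2,1,2} = 0
G(12) = mex{1,3,1} = 0
G(13) = mex{0,0,3} = 1
G(14) = mex{0,2,0} = 1
G(15) = mex{1,1,2} = 0
G(16) = mex{1,0,1} = 2
G(17) = mex{0,0,0} = 1
G(18) = mex{2,1,0} = 3
G(19) = mex{1,1,1} = 0
G(20) = mex{3,0,1} = 2
G(21) = mex{0,2,0} = 1
G(22) = mex{2,1,2} = 0
G(23) = mex{1,3,1} = 0
G(24) = mex{0,0,3} = 1
G(25) = mex{0,2,0} = 1
G(26) = mex{1,1,2} = 0
Stack A: G(20) = 2.
Stack B: G(26) = 0.
Combined Grundy value = 2 ⊕ 0 = 2.
A winning move leaves total XOR = 0, i.e. changes one component's Grundy value g to g ⊕ X where X is the current total.
Stack A: need g' = 2⊕2 = 0. Options: 20−2→G=3, 20−5→G=0, 20−6→G=1. Hits: 1.
Stack B: need g' = 0⊕2 = 2. Options: 26−2→G=1, 26−5→G=1, 26−6→G=2. Hits: 1.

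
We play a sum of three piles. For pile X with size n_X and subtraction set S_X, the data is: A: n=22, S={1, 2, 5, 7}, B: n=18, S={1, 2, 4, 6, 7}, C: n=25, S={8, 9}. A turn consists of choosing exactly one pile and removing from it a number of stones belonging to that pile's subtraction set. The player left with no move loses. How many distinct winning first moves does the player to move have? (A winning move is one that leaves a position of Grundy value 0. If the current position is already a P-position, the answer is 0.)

Pile A, S = {1, 2, 5, 7}:
G(0) = 0
G(1) = mex{0} = 1
G(2) = mex{1,0} = 2
G(3) = mex{2,1} = 0
G(4) = mex{0,2} = 1
G(5) = mex{1,0,0} = 2
G(6) = mex{2,1,1} = 0
G(7) = mex{0,2,2,0} = 1
G(8) = mex{1,0,0,1} = 2
G(9) = mex{2,1,1,2} = 0
G(10) = mex{0,2,2,0} = 1
G(11) = mex{1,0,0,1} = 2
G(12) = mex{2,1,1,2} = 0
G(13) = mex{0,2,2,0} = 1
G(14) = mex{1,0,0,1} = 2
G(15) = mex{2,1,1,2} = 0
G(16) = mex{0,2,2,0} = 1
G(17) = mex{1,0,0,1} = 2
G(18) = mex{2,1,1,2} = 0
G(19) = mex{0,2,2,0} = 1
G(20) = mex{1,0,0,1} = 2
G(21) = mex{2,1,1,2} = 0
G(22) = mex{0,2,2,0} = 1
G_A(22) = 1.
Pile B, S = {1, 2, 4, 6, 7}:
n :  0  1  2  3  4  5  6  7  8  9 10 11 12 13 14 15 16 17 18
G :  0  1  2  0  1  2  3  4  0  1  2  0  1  2  3  4  0  1  2
G_B(18) = 2.
Pile C, S = {8, 9}:
n :  0  1  2  3  4  5  6  7  8  9 10 11 12 13 14 15 16 17 18 19 20 21 22 23 24 25
G :  0  0  0  0  0  0  0  0  1  1  1  1  1  1  1  1  2  0  0  0  0  0  0  0  0  1
G_C(25) = 1.
Combined Grundy value = 1 ⊕ 2 ⊕ 1 = 2.
A winning move leaves total XOR = 0, i.e. changes one component's Grundy value g to g ⊕ X where X is the current total.
Pile A: need g' = 1⊕2 = 3. Options: 22−1→G=0, 22−2→G=2, 22−5→G=2, 22−7→G=0. Hits: 0.
Pile B: need g' = 2⊕2 = 0. Options: 18−1→G=1, 18−2→G=0, 18−4→G=3, 18−6→G=1, 18−7→G=0. Hits: 2.
Pile C: need g' = 1⊕2 = 3. Options: 25−8→G=0, 25−9→G=2. Hits: 0.

2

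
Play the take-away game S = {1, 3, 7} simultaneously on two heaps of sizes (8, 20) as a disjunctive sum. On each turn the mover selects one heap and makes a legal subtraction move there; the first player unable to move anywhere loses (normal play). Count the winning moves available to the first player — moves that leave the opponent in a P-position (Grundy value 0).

All heaps use S = {1, 3, 7}:
n :  0  1  2  3  4  5  6  7  8  9 10 11 12 13 14 15 16 17 18 19 20
G :  0  1  0  1  0  1  0  1  0  1  0  1  0  1  0  1  0  1  0  1  0
Heap A: G(8) = 0.
Heap B: G(20) = 0.
Combined Grundy value = 0 ⊕ 0 = 0.
A winning move leaves total XOR = 0, i.e. changes one component's Grundy value g to g ⊕ X where X is the current total.
Heap A: target g' = 0⊕0 = 0, but every legal move changes the Grundy value (mex property), so 0 moves.
Heap B: target g' = 0⊕0 = 0, but every legal move changes the Grundy value (mex property), so 0 moves.

0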